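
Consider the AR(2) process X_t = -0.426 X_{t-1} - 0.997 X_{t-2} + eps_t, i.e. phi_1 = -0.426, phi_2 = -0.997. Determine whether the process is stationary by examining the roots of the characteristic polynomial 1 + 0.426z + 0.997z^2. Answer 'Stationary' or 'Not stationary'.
\text{Stationary}

The AR(p) characteristic polynomial is P(z) = 1 + 0.426z + 0.997z^2.
Stationarity requires all roots to lie outside the unit circle, i.e. |z| > 1 for every root.
Set 1 + (0.426) z + (0.997) z^2 = 0, i.e. a z^2 + b z + c = 0 with a = 0.997, b = 0.426, c = 1.
Discriminant D = b^2 - 4ac = (0.426)^2 - 4*(0.997)*1 = 0.181476 - (3.988) = -3.806524.
D < 0, so the roots are the complex-conjugate pair z = (-b +/- i sqrt(-D)) / (2a) = -0.2136 +/- 0.9785i.
For a conjugate pair |z|^2 = z * conj(z) = (product of roots) = c/a = 1/(0.997) = 1.003009, so |z| = sqrt(1.003009) = 1.0015 for both roots.
Moduli of all roots: 1.0015, 1.0015.
All moduli strictly greater than 1? Yes.
Verdict: Stationary.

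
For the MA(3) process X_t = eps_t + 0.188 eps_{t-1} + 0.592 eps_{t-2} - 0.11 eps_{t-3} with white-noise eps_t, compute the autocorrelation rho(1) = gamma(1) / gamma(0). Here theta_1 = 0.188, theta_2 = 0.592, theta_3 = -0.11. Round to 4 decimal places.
\rho(1) = 0.1675

For an MA(q) process with theta_0 = 1, the autocovariance is
  gamma(k) = sigma^2 * sum_{i=0..q-k} theta_i * theta_{i+k},
and rho(k) = gamma(k) / gamma(0). Sigma^2 cancels.
  numerator   = (1)*(0.188) + (0.188)*(0.592) + (0.592)*(-0.11) = 0.234176.
  denominator = (1)^2 + (0.188)^2 + (0.592)^2 + (-0.11)^2 = 1.397908.
  rho(1) = 0.234176 / 1.397908 = 0.1675.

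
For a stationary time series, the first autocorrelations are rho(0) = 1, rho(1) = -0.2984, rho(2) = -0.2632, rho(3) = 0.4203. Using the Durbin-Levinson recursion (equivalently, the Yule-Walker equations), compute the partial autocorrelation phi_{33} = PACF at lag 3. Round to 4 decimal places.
\phi_{33} = 0.2530

The PACF at lag k is phi_{kk}, the last component of the solution
to the Yule-Walker system G_k phi = r_k where
  (G_k)_{ij} = rho(|i - j|), (r_k)_i = rho(i), i,j = 1..k.
Equivalently, Durbin-Levinson gives phi_{kk} iteratively:
  phi_{11} = rho(1)
  phi_{kk} = [rho(k) - sum_{j=1..k-1} phi_{k-1,j} rho(k-j)]
            / [1 - sum_{j=1..k-1} phi_{k-1,j} rho(j)],
  phi_{k,j} = phi_{k-1,j} - phi_{kk} phi_{k-1,k-j},  j = 1..k-1.
Step k = 1:
  phi_11 = rho(1) = -0.2984.
Step k = 2:
  phi_22 = [rho(2) - phi_11 rho(1)] / [1 - phi_11 rho(1)] = [-0.2632 - (-0.2984)(-0.2984)] / [1 - (-0.2984)(-0.2984)]
         = -0.35224256 / 0.91095744 = -0.386673.
  Update: phi_21 = phi_11 - phi_22 phi_11 = -0.2984 - (-0.386673)(-0.2984) = -0.413783.
Step k = 3:
  phi_33 = [rho(3) - phi_21 rho(2) - phi_22 rho(1)] / [1 - phi_21 rho(1) - phi_22 rho(2)]
    numerator   = 0.4203 - (-0.413783)(-0.2632) - (-0.386673)(-0.2984) = 0.19600907
    denominator = 1 - (-0.413783)(-0.2984) - (-0.386673)(-0.2632) = 0.77475479
  phi_33 = 0.19600907 / 0.77475479 = 0.253.
Therefore phi_{33} = 0.2530.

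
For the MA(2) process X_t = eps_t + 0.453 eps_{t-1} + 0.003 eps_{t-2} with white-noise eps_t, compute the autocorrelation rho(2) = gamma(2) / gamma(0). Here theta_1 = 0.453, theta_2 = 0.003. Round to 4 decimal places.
\rho(2) = 0.0025

For an MA(q) process with theta_0 = 1, the autocovariance is
  gamma(k) = sigma^2 * sum_{i=0..q-k} theta_i * theta_{i+k},
and rho(k) = gamma(k) / gamma(0). Sigma^2 cancels.
  numerator   = (1)*(0.003) = 0.003.
  denominator = (1)^2 + (0.453)^2 + (0.003)^2 = 1.205218.
  rho(2) = 0.003 / 1.205218 = 0.0025.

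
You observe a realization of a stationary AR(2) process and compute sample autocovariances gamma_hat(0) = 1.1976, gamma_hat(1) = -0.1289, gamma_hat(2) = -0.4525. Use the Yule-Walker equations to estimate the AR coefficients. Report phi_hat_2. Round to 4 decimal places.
\hat\phi_{2} = -0.3940

The Yule-Walker equations for an AR(p) process read, in matrix form,
  Gamma_p phi = r_p,   with   (Gamma_p)_{ij} = gamma(|i - j|),
                       (r_p)_i = gamma(i),   i,j = 1..p.
Substitute the sample gammas (Toeplitz matrix and right-hand side of size 2):
  Gamma_p = [[1.1976, -0.1289], [-0.1289, 1.1976]]
  r_p     = [-0.1289, -0.4525]
Written out:
  1.1976 phi_1 - 0.1289 phi_2 = -0.1289
  -0.1289 phi_1 + 1.1976 phi_2 = -0.4525
Solve by Cramer's rule:
  det = gamma(0)^2 - gamma(1)^2 = (1.1976)^2 - (-0.1289)^2 = 1.43424576 - 0.01661521 = 1.41763055
  phi_hat_1 = [gamma(1) gamma(0) - gamma(1) gamma(2)] / det = [(-0.1289)(1.1976) - (-0.1289)(-0.4525)] / 1.41763055 = -0.21269789 / 1.41763055 = -0.15
  phi_hat_2 = [gamma(0) gamma(2) - gamma(1)^2] / det = [(1.1976)(-0.4525) - (-0.1289)^2] / 1.41763055 = -0.55852921 / 1.41763055 = -0.394
So phi_hat = [-0.1500, -0.3940].
Therefore phi_hat_2 = -0.3940.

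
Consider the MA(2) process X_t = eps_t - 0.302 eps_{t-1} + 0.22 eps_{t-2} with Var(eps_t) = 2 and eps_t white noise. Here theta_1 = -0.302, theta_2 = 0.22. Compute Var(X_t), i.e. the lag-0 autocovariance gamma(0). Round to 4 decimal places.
\gamma(0) = 2.2792

For an MA(q) process X_t = eps_t + sum_i theta_i eps_{t-i} with
Var(eps_t) = sigma^2, the variance is
  gamma(0) = sigma^2 * (1 + sum_i theta_i^2).
  sum_i theta_i^2 = (-0.302)^2 + (0.22)^2 = 0.091204 + 0.0484 = 0.139604.
  gamma(0) = 2 * (1 + 0.139604) = 2 * 1.139604 = 2.279208, which rounds to 2.2792.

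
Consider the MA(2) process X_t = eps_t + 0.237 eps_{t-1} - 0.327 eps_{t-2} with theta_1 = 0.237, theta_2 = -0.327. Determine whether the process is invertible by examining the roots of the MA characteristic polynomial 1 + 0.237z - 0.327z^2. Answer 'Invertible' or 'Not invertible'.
\text{Invertible}

The MA(q) characteristic polynomial is P(z) = 1 + 0.237z - 0.327z^2.
Invertibility requires all roots to lie outside the unit circle, i.e. |z| > 1 for every root.
Set 1 + (0.237) z + (-0.327) z^2 = 0, i.e. a z^2 + b z + c = 0 with a = -0.327, b = 0.237, c = 1.
Discriminant D = b^2 - 4ac = (0.237)^2 - 4*(-0.327)*1 = 0.056169 - (-1.308) = 1.364169.
D >= 0, so the roots are real: z = (-b +/- sqrt(D)) / (2a) = (-0.237 +/- 1.167976) / (-0.654).
  z_1 = (-0.237 + 1.167976) / (-0.654) = -1.4235,   |z_1| = 1.4235.
  z_2 = (-0.237 - 1.167976) / (-0.654) = 2.1483,   |z_2| = 2.1483.
Moduli of all roots: 1.4235, 2.1483.
All moduli strictly greater than 1? Yes.
Verdict: Invertible.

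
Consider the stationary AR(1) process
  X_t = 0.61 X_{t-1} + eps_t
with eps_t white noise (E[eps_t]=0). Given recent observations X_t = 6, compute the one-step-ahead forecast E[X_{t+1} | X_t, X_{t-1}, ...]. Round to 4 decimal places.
E[X_{t+1} \mid \mathcal F_t] = 3.6600

For an AR(p) model X_t = c + sum_i phi_i X_{t-i} + eps_t, the
one-step-ahead conditional mean is
  E[X_{t+1} | X_t, ...] = c + sum_i phi_i X_{t+1-i}.
Substitute known values:
  E[X_{t+1} | ...] = (0.61) * (6)
                   = 3.6600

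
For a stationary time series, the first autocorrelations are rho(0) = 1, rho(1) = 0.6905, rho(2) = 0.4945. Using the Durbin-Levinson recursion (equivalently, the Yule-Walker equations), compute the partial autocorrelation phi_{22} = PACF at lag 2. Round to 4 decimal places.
\phi_{22} = 0.0338

The PACF at lag k is phi_{kk}, the last component of the solution
to the Yule-Walker system G_k phi = r_k where
  (G_k)_{ij} = rho(|i - j|), (r_k)_i = rho(i), i,j = 1..k.
Equivalently, Durbin-Levinson gives phi_{kk} iteratively:
  phi_{11} = rho(1)
  phi_{kk} = [rho(k) - sum_{j=1..k-1} phi_{k-1,j} rho(k-j)]
            / [1 - sum_{j=1..k-1} phi_{k-1,j} rho(j)],
  phi_{k,j} = phi_{k-1,j} - phi_{kk} phi_{k-1,k-j},  j = 1..k-1.
Step k = 1:
  phi_11 = rho(1) = 0.6905.
Step k = 2:
  phi_22 = [rho(2) - phi_11 rho(1)] / [1 - phi_11 rho(1)] = [0.4945 - (0.6905)(0.6905)] / [1 - (0.6905)(0.6905)]
         = 0.01770975 / 0.52320975 = 0.0338.
Therefore phi_{22} = 0.0338.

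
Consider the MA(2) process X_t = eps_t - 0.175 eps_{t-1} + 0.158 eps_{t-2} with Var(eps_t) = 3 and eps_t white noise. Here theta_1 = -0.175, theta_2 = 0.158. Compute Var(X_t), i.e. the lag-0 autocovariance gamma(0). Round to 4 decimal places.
\gamma(0) = 3.1668

For an MA(q) process X_t = eps_t + sum_i theta_i eps_{t-i} with
Var(eps_t) = sigma^2, the variance is
  gamma(0) = sigma^2 * (1 + sum_i theta_i^2).
  sum_i theta_i^2 = (-0.175)^2 + (0.158)^2 = 0.030625 + 0.024964 = 0.055589.
  gamma(0) = 3 * (1 + 0.055589) = 3 * 1.055589 = 3.166767, which rounds to 3.1668.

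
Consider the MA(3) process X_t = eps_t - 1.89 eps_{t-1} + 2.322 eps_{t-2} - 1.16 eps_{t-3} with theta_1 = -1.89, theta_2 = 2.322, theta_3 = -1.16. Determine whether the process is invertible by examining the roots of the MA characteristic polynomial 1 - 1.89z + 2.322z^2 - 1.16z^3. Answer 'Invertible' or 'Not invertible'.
\text{Not invertible}

The MA(q) characteristic polynomial is P(z) = 1 - 1.89z + 2.322z^2 - 1.16z^3.
Invertibility requires all roots to lie outside the unit circle, i.e. |z| > 1 for every root.
Degree 3: look for a simple real root z0 first, then factor out (1 - z/z0) and solve the remaining quadratic.
Testing z0 = 1.25: P(1.25) = 1 + (-1.89)(1.25) + (2.322)(1.25)^2 + (-1.16)(1.25)^3
  = 1 + (-2.3625) + (3.628125) + (-2.265625) = 0.  So z_0 = 1.25 is a root, |z_0| = 1.25.
Divide out the factor (1 - 0.8 z) = (1 - z/z0) (since 1/z0 = 0.8):
  P(z) = (1 - 0.8 z)(1 + (-1.09) z + (1.45) z^2)
  [check: z-coef -1.09 - (0.8) = -1.89; z^2-coef 1.45 - (0.8)(-1.09) = 2.322; z^3-coef -(0.8)(1.45) = -1.16.]
Remaining roots from the quadratic factor 1 + (-1.09) z + (1.45) z^2:
  Set 1 + (-1.09) z + (1.45) z^2 = 0, i.e. a z^2 + b z + c = 0 with a = 1.45, b = -1.09, c = 1.
  Discriminant D = b^2 - 4ac = (-1.09)^2 - 4*(1.45)*1 = 1.1881 - (5.8) = -4.6119.
  D < 0, so the roots are the complex-conjugate pair z = (-b +/- i sqrt(-D)) / (2a) = 0.3759 +/- 0.7405i.
  For a conjugate pair |z|^2 = z * conj(z) = (product of roots) = c/a = 1/(1.45) = 0.689655, so |z| = sqrt(0.689655) = 0.8305 for both roots.
Moduli of all roots: 1.2500, 0.8305, 0.8305.
All moduli strictly greater than 1? No.
Verdict: Not invertible.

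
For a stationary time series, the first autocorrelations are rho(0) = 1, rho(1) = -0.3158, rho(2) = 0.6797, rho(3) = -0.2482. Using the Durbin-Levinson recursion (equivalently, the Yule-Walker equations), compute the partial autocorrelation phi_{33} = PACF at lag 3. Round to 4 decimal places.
\phi_{33} = 0.0600

The PACF at lag k is phi_{kk}, the last component of the solution
to the Yule-Walker system G_k phi = r_k where
  (G_k)_{ij} = rho(|i - j|), (r_k)_i = rho(i), i,j = 1..k.
Equivalently, Durbin-Levinson gives phi_{kk} iteratively:
  phi_{11} = rho(1)
  phi_{kk} = [rho(k) - sum_{j=1..k-1} phi_{k-1,j} rho(k-j)]
            / [1 - sum_{j=1..k-1} phi_{k-1,j} rho(j)],
  phi_{k,j} = phi_{k-1,j} - phi_{kk} phi_{k-1,k-j},  j = 1..k-1.
Step k = 1:
  phi_11 = rho(1) = -0.3158.
Step k = 2:
  phi_22 = [rho(2) - phi_11 rho(1)] / [1 - phi_11 rho(1)] = [0.6797 - (-0.3158)(-0.3158)] / [1 - (-0.3158)(-0.3158)]
         = 0.57997036 / 0.90027036 = 0.644218.
  Update: phi_21 = phi_11 - phi_22 phi_11 = -0.3158 - (0.644218)(-0.3158) = -0.112356.
Step k = 3:
  phi_33 = [rho(3) - phi_21 rho(2) - phi_22 rho(1)] / [1 - phi_21 rho(1) - phi_22 rho(2)]
    numerator   = -0.2482 - (-0.112356)(0.6797) - (0.644218)(-0.3158) = 0.03161239
    denominator = 1 - (-0.112356)(-0.3158) - (0.644218)(0.6797) = 0.52664302
  phi_33 = 0.03161239 / 0.52664302 = 0.06.
Therefore phi_{33} = 0.0600.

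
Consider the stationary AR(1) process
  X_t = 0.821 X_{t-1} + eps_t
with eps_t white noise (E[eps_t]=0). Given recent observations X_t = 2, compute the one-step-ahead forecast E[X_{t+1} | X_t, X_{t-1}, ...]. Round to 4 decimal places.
E[X_{t+1} \mid \mathcal F_t] = 1.6420

For an AR(p) model X_t = c + sum_i phi_i X_{t-i} + eps_t, the
one-step-ahead conditional mean is
  E[X_{t+1} | X_t, ...] = c + sum_i phi_i X_{t+1-i}.
Substitute known values:
  E[X_{t+1} | ...] = (0.821) * (2)
                   = 1.6420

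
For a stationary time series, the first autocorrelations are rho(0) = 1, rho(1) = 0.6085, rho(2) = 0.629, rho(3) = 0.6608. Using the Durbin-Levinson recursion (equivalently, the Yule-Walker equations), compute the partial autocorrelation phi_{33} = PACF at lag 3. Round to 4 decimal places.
\phi_{33} = 0.3540

The PACF at lag k is phi_{kk}, the last component of the solution
to the Yule-Walker system G_k phi = r_k where
  (G_k)_{ij} = rho(|i - j|), (r_k)_i = rho(i), i,j = 1..k.
Equivalently, Durbin-Levinson gives phi_{kk} iteratively:
  phi_{11} = rho(1)
  phi_{kk} = [rho(k) - sum_{j=1..k-1} phi_{k-1,j} rho(k-j)]
            / [1 - sum_{j=1..k-1} phi_{k-1,j} rho(j)],
  phi_{k,j} = phi_{k-1,j} - phi_{kk} phi_{k-1,k-j},  j = 1..k-1.
Step k = 1:
  phi_11 = rho(1) = 0.6085.
Step k = 2:
  phi_22 = [rho(2) - phi_11 rho(1)] / [1 - phi_11 rho(1)] = [0.629 - (0.6085)(0.6085)] / [1 - (0.6085)(0.6085)]
         = 0.25872775 / 0.62972775 = 0.410857.
  Update: phi_21 = phi_11 - phi_22 phi_11 = 0.6085 - (0.410857)(0.6085) = 0.358494.
Step k = 3:
  phi_33 = [rho(3) - phi_21 rho(2) - phi_22 rho(1)] / [1 - phi_21 rho(1) - phi_22 rho(2)]
    numerator   = 0.6608 - (0.358494)(0.629) - (0.410857)(0.6085) = 0.1853012
    denominator = 1 - (0.358494)(0.6085) - (0.410857)(0.629) = 0.52342777
  phi_33 = 0.1853012 / 0.52342777 = 0.354.
Therefore phi_{33} = 0.3540.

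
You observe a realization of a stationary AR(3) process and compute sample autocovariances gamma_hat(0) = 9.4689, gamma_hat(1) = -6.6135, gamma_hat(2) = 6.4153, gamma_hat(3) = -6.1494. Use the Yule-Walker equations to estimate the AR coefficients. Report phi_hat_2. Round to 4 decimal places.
\hat\phi_{2} = 0.2780

The Yule-Walker equations for an AR(p) process read, in matrix form,
  Gamma_p phi = r_p,   with   (Gamma_p)_{ij} = gamma(|i - j|),
                       (r_p)_i = gamma(i),   i,j = 1..p.
Substitute the sample gammas (Toeplitz matrix and right-hand side of size 3):
  Gamma_p = [[9.4689, -6.6135, 6.4153], [-6.6135, 9.4689, -6.6135], [6.4153, -6.6135, 9.4689]]
  r_p     = [-6.6135, 6.4153, -6.1494]
Written out (R1..R3):
  (R1) 9.4689 phi_1 - 6.6135 phi_2 + 6.4153 phi_3 = -6.6135
  (R2) -6.6135 phi_1 + 9.4689 phi_2 - 6.6135 phi_3 = 6.4153
  (R3) 6.4153 phi_1 - 6.6135 phi_2 + 9.4689 phi_3 = -6.1494
Gaussian elimination:
  R2 <- R2 - (-6.6135/9.4689) R1 = R2 - (-0.698444) R1:  4.849738 phi_2 - 2.13277 phi_3 = 1.796138
  R3 <- R3 - (6.4153/9.4689) R1 = R3 - (0.677513) R1:  -2.13277 phi_2 + 5.122453 phi_3 = -1.66867
  R3 <- R3 - (-2.13277/4.849738) R2 = R3 - (-0.43977) R2:  4.184524 phi_3 = -0.878782
Back-substitution:
  phi_hat_3 = -0.878782 / 4.184524 = -0.210008
  phi_hat_2 = (1.796138 - (-2.13277)(-0.210008)) / 4.849738 = 0.278003
  phi_hat_1 = (-6.6135 - (-6.6135)(0.278003) - (6.4153)(-0.210008)) / 9.4689 = -0.361992
So phi_hat = [-0.3620, 0.2780, -0.2100].
Therefore phi_hat_2 = 0.2780.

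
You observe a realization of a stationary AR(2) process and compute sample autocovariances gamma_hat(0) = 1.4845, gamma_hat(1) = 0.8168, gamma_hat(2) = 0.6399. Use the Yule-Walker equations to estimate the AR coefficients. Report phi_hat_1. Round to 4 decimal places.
\hat\phi_{1} = 0.4490

The Yule-Walker equations for an AR(p) process read, in matrix form,
  Gamma_p phi = r_p,   with   (Gamma_p)_{ij} = gamma(|i - j|),
                       (r_p)_i = gamma(i),   i,j = 1..p.
Substitute the sample gammas (Toeplitz matrix and right-hand side of size 2):
  Gamma_p = [[1.4845, 0.8168], [0.8168, 1.4845]]
  r_p     = [0.8168, 0.6399]
Written out:
  1.4845 phi_1 + 0.8168 phi_2 = 0.8168
  0.8168 phi_1 + 1.4845 phi_2 = 0.6399
Solve by Cramer's rule:
  det = gamma(0)^2 - gamma(1)^2 = (1.4845)^2 - (0.8168)^2 = 2.20374025 - 0.66716224 = 1.53657801
  phi_hat_1 = [gamma(1) gamma(0) - gamma(1) gamma(2)] / det = [(0.8168)(1.4845) - (0.8168)(0.6399)] / 1.53657801 = 0.68986928 / 1.53657801 = 0.449
  phi_hat_2 = [gamma(0) gamma(2) - gamma(1)^2] / det = [(1.4845)(0.6399) - (0.8168)^2] / 1.53657801 = 0.28276931 / 1.53657801 = 0.184
So phi_hat = [0.4490, 0.1840].
Therefore phi_hat_1 = 0.4490.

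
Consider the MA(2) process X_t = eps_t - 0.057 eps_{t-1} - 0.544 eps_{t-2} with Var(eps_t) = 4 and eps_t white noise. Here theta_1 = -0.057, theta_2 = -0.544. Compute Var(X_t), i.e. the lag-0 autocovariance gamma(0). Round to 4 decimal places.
\gamma(0) = 5.1967

For an MA(q) process X_t = eps_t + sum_i theta_i eps_{t-i} with
Var(eps_t) = sigma^2, the variance is
  gamma(0) = sigma^2 * (1 + sum_i theta_i^2).
  sum_i theta_i^2 = (-0.057)^2 + (-0.544)^2 = 0.003249 + 0.295936 = 0.299185.
  gamma(0) = 4 * (1 + 0.299185) = 4 * 1.299185 = 5.19674, which rounds to 5.1967.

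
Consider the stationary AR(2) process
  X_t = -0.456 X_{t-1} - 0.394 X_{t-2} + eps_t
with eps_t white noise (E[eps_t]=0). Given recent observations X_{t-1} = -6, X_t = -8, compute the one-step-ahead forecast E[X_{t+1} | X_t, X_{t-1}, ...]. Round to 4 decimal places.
E[X_{t+1} \mid \mathcal F_t] = 6.0120

For an AR(p) model X_t = c + sum_i phi_i X_{t-i} + eps_t, the
one-step-ahead conditional mean is
  E[X_{t+1} | X_t, ...] = c + sum_i phi_i X_{t+1-i}.
Substitute known values:
  E[X_{t+1} | ...] = (-0.456) * (-8) + (-0.394) * (-6)
                   = 6.0120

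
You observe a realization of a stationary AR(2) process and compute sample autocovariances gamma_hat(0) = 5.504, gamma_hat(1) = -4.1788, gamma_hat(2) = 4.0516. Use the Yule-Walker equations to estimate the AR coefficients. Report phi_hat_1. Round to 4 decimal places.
\hat\phi_{1} = -0.4730

The Yule-Walker equations for an AR(p) process read, in matrix form,
  Gamma_p phi = r_p,   with   (Gamma_p)_{ij} = gamma(|i - j|),
                       (r_p)_i = gamma(i),   i,j = 1..p.
Substitute the sample gammas (Toeplitz matrix and right-hand side of size 2):
  Gamma_p = [[5.504, -4.1788], [-4.1788, 5.504]]
  r_p     = [-4.1788, 4.0516]
Written out:
  5.504 phi_1 - 4.1788 phi_2 = -4.1788
  -4.1788 phi_1 + 5.504 phi_2 = 4.0516
Solve by Cramer's rule:
  det = gamma(0)^2 - gamma(1)^2 = (5.504)^2 - (-4.1788)^2 = 30.294016 - 17.46236944 = 12.83164656
  phi_hat_1 = [gamma(1) gamma(0) - gamma(1) gamma(2)] / det = [(-4.1788)(5.504) - (-4.1788)(4.0516)] / 12.83164656 = -6.06928912 / 12.83164656 = -0.473
  phi_hat_2 = [gamma(0) gamma(2) - gamma(1)^2] / det = [(5.504)(4.0516) - (-4.1788)^2] / 12.83164656 = 4.83763696 / 12.83164656 = 0.377
So phi_hat = [-0.4730, 0.3770].
Therefore phi_hat_1 = -0.4730.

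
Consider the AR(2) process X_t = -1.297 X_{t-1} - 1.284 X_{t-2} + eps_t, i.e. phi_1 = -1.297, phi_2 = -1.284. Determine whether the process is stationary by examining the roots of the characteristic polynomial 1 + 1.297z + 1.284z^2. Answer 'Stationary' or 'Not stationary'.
\text{Not stationary}

The AR(p) characteristic polynomial is P(z) = 1 + 1.297z + 1.284z^2.
Stationarity requires all roots to lie outside the unit circle, i.e. |z| > 1 for every root.
Set 1 + (1.297) z + (1.284) z^2 = 0, i.e. a z^2 + b z + c = 0 with a = 1.284, b = 1.297, c = 1.
Discriminant D = b^2 - 4ac = (1.297)^2 - 4*(1.284)*1 = 1.682209 - (5.136) = -3.453791.
D < 0, so the roots are the complex-conjugate pair z = (-b +/- i sqrt(-D)) / (2a) = -0.5051 +/- 0.7237i.
For a conjugate pair |z|^2 = z * conj(z) = (product of roots) = c/a = 1/(1.284) = 0.778816, so |z| = sqrt(0.778816) = 0.8825 for both roots.
Moduli of all roots: 0.8825, 0.8825.
All moduli strictly greater than 1? No.
Verdict: Not stationary.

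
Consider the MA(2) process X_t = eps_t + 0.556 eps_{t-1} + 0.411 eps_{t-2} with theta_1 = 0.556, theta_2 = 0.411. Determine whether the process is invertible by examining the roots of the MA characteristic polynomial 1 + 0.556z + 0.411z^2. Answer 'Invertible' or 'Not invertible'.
\text{Invertible}

The MA(q) characteristic polynomial is P(z) = 1 + 0.556z + 0.411z^2.
Invertibility requires all roots to lie outside the unit circle, i.e. |z| > 1 for every root.
Set 1 + (0.556) z + (0.411) z^2 = 0, i.e. a z^2 + b z + c = 0 with a = 0.411, b = 0.556, c = 1.
Discriminant D = b^2 - 4ac = (0.556)^2 - 4*(0.411)*1 = 0.309136 - (1.644) = -1.334864.
D < 0, so the roots are the complex-conjugate pair z = (-b +/- i sqrt(-D)) / (2a) = -0.6764 +/- 1.4056i.
For a conjugate pair |z|^2 = z * conj(z) = (product of roots) = c/a = 1/(0.411) = 2.43309, so |z| = sqrt(2.43309) = 1.5598 for both roots.
Moduli of all roots: 1.5598, 1.5598.
All moduli strictly greater than 1? Yes.
Verdict: Invertible.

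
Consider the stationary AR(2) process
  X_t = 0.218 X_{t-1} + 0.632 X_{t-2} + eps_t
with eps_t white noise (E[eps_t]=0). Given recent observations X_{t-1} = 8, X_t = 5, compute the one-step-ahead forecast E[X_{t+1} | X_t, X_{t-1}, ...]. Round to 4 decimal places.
E[X_{t+1} \mid \mathcal F_t] = 6.1460

For an AR(p) model X_t = c + sum_i phi_i X_{t-i} + eps_t, the
one-step-ahead conditional mean is
  E[X_{t+1} | X_t, ...] = c + sum_i phi_i X_{t+1-i}.
Substitute known values:
  E[X_{t+1} | ...] = (0.218) * (5) + (0.632) * (8)
                   = 6.1460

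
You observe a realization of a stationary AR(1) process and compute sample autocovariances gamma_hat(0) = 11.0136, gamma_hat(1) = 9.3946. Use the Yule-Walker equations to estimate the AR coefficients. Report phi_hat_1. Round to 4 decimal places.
\hat\phi_{1} = 0.8530

The Yule-Walker equations for an AR(p) process read, in matrix form,
  Gamma_p phi = r_p,   with   (Gamma_p)_{ij} = gamma(|i - j|),
                       (r_p)_i = gamma(i),   i,j = 1..p.
Substitute the sample gammas (Toeplitz matrix and right-hand side of size 1):
  Gamma_p = [[11.0136]]
  r_p     = [9.3946]
With p = 1 this is the single equation gamma(0) phi_1 = gamma(1):
  phi_hat_1 = gamma(1) / gamma(0) = 9.3946 / 11.0136 = 0.8530.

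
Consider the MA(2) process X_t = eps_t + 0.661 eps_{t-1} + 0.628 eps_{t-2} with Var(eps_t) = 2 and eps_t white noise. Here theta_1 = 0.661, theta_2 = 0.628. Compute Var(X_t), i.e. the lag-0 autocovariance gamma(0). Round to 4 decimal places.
\gamma(0) = 3.6626

For an MA(q) process X_t = eps_t + sum_i theta_i eps_{t-i} with
Var(eps_t) = sigma^2, the variance is
  gamma(0) = sigma^2 * (1 + sum_i theta_i^2).
  sum_i theta_i^2 = (0.661)^2 + (0.628)^2 = 0.436921 + 0.394384 = 0.831305.
  gamma(0) = 2 * (1 + 0.831305) = 2 * 1.831305 = 3.66261, which rounds to 3.6626.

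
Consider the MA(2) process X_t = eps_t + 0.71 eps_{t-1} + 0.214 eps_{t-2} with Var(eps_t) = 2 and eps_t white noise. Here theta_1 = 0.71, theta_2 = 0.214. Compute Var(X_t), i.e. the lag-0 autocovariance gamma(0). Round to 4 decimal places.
\gamma(0) = 3.0998

For an MA(q) process X_t = eps_t + sum_i theta_i eps_{t-i} with
Var(eps_t) = sigma^2, the variance is
  gamma(0) = sigma^2 * (1 + sum_i theta_i^2).
  sum_i theta_i^2 = (0.71)^2 + (0.214)^2 = 0.5041 + 0.045796 = 0.549896.
  gamma(0) = 2 * (1 + 0.549896) = 2 * 1.549896 = 3.099792, which rounds to 3.0998.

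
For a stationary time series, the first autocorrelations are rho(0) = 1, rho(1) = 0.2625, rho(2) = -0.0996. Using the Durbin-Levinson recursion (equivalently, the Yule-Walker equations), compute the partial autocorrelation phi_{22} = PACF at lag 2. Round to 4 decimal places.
\phi_{22} = -0.1810

The PACF at lag k is phi_{kk}, the last component of the solution
to the Yule-Walker system G_k phi = r_k where
  (G_k)_{ij} = rho(|i - j|), (r_k)_i = rho(i), i,j = 1..k.
Equivalently, Durbin-Levinson gives phi_{kk} iteratively:
  phi_{11} = rho(1)
  phi_{kk} = [rho(k) - sum_{j=1..k-1} phi_{k-1,j} rho(k-j)]
            / [1 - sum_{j=1..k-1} phi_{k-1,j} rho(j)],
  phi_{k,j} = phi_{k-1,j} - phi_{kk} phi_{k-1,k-j},  j = 1..k-1.
Step k = 1:
  phi_11 = rho(1) = 0.2625.
Step k = 2:
  phi_22 = [rho(2) - phi_11 rho(1)] / [1 - phi_11 rho(1)] = [-0.0996 - (0.2625)(0.2625)] / [1 - (0.2625)(0.2625)]
         = -0.16850625 / 0.93109375 = -0.181.
Therefore phi_{22} = -0.1810.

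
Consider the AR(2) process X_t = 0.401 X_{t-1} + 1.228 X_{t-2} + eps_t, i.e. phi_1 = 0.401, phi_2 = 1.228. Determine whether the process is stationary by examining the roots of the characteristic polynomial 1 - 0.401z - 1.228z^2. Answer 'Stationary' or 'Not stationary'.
\text{Not stationary}

The AR(p) characteristic polynomial is P(z) = 1 - 0.401z - 1.228z^2.
Stationarity requires all roots to lie outside the unit circle, i.e. |z| > 1 for every root.
Set 1 + (-0.401) z + (-1.228) z^2 = 0, i.e. a z^2 + b z + c = 0 with a = -1.228, b = -0.401, c = 1.
Discriminant D = b^2 - 4ac = (-0.401)^2 - 4*(-1.228)*1 = 0.160801 - (-4.912) = 5.072801.
D >= 0, so the roots are real: z = (-b +/- sqrt(D)) / (2a) = (0.401 +/- 2.252288) / (-2.456).
  z_1 = (0.401 + 2.252288) / (-2.456) = -1.0803,   |z_1| = 1.0803.
  z_2 = (0.401 - 2.252288) / (-2.456) = 0.7538,   |z_2| = 0.7538.
Moduli of all roots: 1.0803, 0.7538.
All moduli strictly greater than 1? No.
Verdict: Not stationary.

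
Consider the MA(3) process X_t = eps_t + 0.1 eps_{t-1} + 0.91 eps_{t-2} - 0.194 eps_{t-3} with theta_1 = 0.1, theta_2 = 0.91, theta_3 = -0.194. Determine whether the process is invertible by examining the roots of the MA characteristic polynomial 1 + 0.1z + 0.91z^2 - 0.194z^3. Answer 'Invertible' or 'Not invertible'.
\text{Invertible}

The MA(q) characteristic polynomial is P(z) = 1 + 0.1z + 0.91z^2 - 0.194z^3.
Invertibility requires all roots to lie outside the unit circle, i.e. |z| > 1 for every root.
Degree 3: look for a simple real root z0 first, then factor out (1 - z/z0) and solve the remaining quadratic.
Testing z0 = 5: P(5) = 1 + (0.1)(5) + (0.91)(5)^2 + (-0.194)(5)^3
  = 1 + (0.5) + (22.75) + (-24.25) = 0.  So z_0 = 5 is a root, |z_0| = 5.
Divide out the factor (1 - 0.2 z) = (1 - z/z0) (since 1/z0 = 0.2):
  P(z) = (1 - 0.2 z)(1 + (0.3) z + (0.97) z^2)
  [check: z-coef 0.3 - (0.2) = 0.1; z^2-coef 0.97 - (0.2)(0.3) = 0.91; z^3-coef -(0.2)(0.97) = -0.194.]
Remaining roots from the quadratic factor 1 + (0.3) z + (0.97) z^2:
  Set 1 + (0.3) z + (0.97) z^2 = 0, i.e. a z^2 + b z + c = 0 with a = 0.97, b = 0.3, c = 1.
  Discriminant D = b^2 - 4ac = (0.3)^2 - 4*(0.97)*1 = 0.09 - (3.88) = -3.79.
  D < 0, so the roots are the complex-conjugate pair z = (-b +/- i sqrt(-D)) / (2a) = -0.1546 +/- 1.0035i.
  For a conjugate pair |z|^2 = z * conj(z) = (product of roots) = c/a = 1/(0.97) = 1.030928, so |z| = sqrt(1.030928) = 1.0153 for both roots.
Moduli of all roots: 5.0000, 1.0153, 1.0153.
All moduli strictly greater than 1? Yes.
Verdict: Invertible.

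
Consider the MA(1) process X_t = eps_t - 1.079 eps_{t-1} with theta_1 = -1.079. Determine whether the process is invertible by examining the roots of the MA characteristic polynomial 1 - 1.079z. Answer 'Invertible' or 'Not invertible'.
\text{Not invertible}

The MA(q) characteristic polynomial is P(z) = 1 - 1.079z.
Invertibility requires all roots to lie outside the unit circle, i.e. |z| > 1 for every root.
This is linear in z: 1 + (-1.079) z = 0  =>  z = -1/(-1.079) = 0.926784,  |z| = 0.926784.
Moduli of all roots: 0.9268.
All moduli strictly greater than 1? No.
Verdict: Not invertible.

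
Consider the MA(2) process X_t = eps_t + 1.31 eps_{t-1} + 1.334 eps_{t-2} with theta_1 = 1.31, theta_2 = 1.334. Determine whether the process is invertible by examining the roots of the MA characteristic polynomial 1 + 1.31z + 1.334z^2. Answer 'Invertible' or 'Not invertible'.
\text{Not invertible}

The MA(q) characteristic polynomial is P(z) = 1 + 1.31z + 1.334z^2.
Invertibility requires all roots to lie outside the unit circle, i.e. |z| > 1 for every root.
Set 1 + (1.31) z + (1.334) z^2 = 0, i.e. a z^2 + b z + c = 0 with a = 1.334, b = 1.31, c = 1.
Discriminant D = b^2 - 4ac = (1.31)^2 - 4*(1.334)*1 = 1.7161 - (5.336) = -3.6199.
D < 0, so the roots are the complex-conjugate pair z = (-b +/- i sqrt(-D)) / (2a) = -0.491 +/- 0.7131i.
For a conjugate pair |z|^2 = z * conj(z) = (product of roots) = c/a = 1/(1.334) = 0.749625, so |z| = sqrt(0.749625) = 0.8658 for both roots.
Moduli of all roots: 0.8658, 0.8658.
All moduli strictly greater than 1? No.
Verdict: Not invertible.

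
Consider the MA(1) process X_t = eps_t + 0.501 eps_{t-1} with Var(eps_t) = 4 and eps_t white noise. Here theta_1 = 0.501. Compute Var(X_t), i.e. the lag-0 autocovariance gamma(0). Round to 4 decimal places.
\gamma(0) = 5.0040

For an MA(q) process X_t = eps_t + sum_i theta_i eps_{t-i} with
Var(eps_t) = sigma^2, the variance is
  gamma(0) = sigma^2 * (1 + sum_i theta_i^2).
  sum_i theta_i^2 = (0.501)^2 = 0.251001.
  gamma(0) = 4 * (1 + 0.251001) = 4 * 1.251001 = 5.004004, which rounds to 5.0040.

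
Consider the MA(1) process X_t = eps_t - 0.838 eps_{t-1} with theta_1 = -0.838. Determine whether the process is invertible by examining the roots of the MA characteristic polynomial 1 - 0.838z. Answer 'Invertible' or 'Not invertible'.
\text{Invertible}

The MA(q) characteristic polynomial is P(z) = 1 - 0.838z.
Invertibility requires all roots to lie outside the unit circle, i.e. |z| > 1 for every root.
This is linear in z: 1 + (-0.838) z = 0  =>  z = -1/(-0.838) = 1.193317,  |z| = 1.193317.
Moduli of all roots: 1.1933.
All moduli strictly greater than 1? Yes.
Verdict: Invertible.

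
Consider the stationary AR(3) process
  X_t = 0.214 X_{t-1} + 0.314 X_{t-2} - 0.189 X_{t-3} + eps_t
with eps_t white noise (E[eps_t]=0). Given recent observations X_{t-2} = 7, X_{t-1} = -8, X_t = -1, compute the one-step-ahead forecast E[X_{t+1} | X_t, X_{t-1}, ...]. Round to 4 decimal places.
E[X_{t+1} \mid \mathcal F_t] = -4.0490

For an AR(p) model X_t = c + sum_i phi_i X_{t-i} + eps_t, the
one-step-ahead conditional mean is
  E[X_{t+1} | X_t, ...] = c + sum_i phi_i X_{t+1-i}.
Substitute known values:
  E[X_{t+1} | ...] = (0.214) * (-1) + (0.314) * (-8) + (-0.189) * (7)
                   = -4.0490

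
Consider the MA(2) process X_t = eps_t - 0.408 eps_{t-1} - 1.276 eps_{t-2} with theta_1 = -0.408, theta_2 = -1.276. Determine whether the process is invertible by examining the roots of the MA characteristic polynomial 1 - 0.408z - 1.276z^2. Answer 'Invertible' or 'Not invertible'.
\text{Not invertible}

The MA(q) characteristic polynomial is P(z) = 1 - 0.408z - 1.276z^2.
Invertibility requires all roots to lie outside the unit circle, i.e. |z| > 1 for every root.
Set 1 + (-0.408) z + (-1.276) z^2 = 0, i.e. a z^2 + b z + c = 0 with a = -1.276, b = -0.408, c = 1.
Discriminant D = b^2 - 4ac = (-0.408)^2 - 4*(-1.276)*1 = 0.166464 - (-5.104) = 5.270464.
D >= 0, so the roots are real: z = (-b +/- sqrt(D)) / (2a) = (0.408 +/- 2.295749) / (-2.552).
  z_1 = (0.408 + 2.295749) / (-2.552) = -1.0595,   |z_1| = 1.0595.
  z_2 = (0.408 - 2.295749) / (-2.552) = 0.7397,   |z_2| = 0.7397.
Moduli of all roots: 1.0595, 0.7397.
All moduli strictly greater than 1? No.
Verdict: Not invertible.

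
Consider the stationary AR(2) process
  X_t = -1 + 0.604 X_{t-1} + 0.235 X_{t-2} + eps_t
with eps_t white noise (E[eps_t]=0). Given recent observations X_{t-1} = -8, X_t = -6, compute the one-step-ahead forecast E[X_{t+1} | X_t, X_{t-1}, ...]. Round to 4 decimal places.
E[X_{t+1} \mid \mathcal F_t] = -6.5040

For an AR(p) model X_t = c + sum_i phi_i X_{t-i} + eps_t, the
one-step-ahead conditional mean is
  E[X_{t+1} | X_t, ...] = c + sum_i phi_i X_{t+1-i}.
Substitute known values:
  E[X_{t+1} | ...] = -1 + (0.604) * (-6) + (0.235) * (-8)
                   = -6.5040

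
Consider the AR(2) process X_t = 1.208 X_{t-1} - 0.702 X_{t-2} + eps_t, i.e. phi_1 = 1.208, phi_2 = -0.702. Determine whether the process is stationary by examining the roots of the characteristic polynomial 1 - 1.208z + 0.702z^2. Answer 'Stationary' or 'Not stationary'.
\text{Stationary}

The AR(p) characteristic polynomial is P(z) = 1 - 1.208z + 0.702z^2.
Stationarity requires all roots to lie outside the unit circle, i.e. |z| > 1 for every root.
Set 1 + (-1.208) z + (0.702) z^2 = 0, i.e. a z^2 + b z + c = 0 with a = 0.702, b = -1.208, c = 1.
Discriminant D = b^2 - 4ac = (-1.208)^2 - 4*(0.702)*1 = 1.459264 - (2.808) = -1.348736.
D < 0, so the roots are the complex-conjugate pair z = (-b +/- i sqrt(-D)) / (2a) = 0.8604 +/- 0.8272i.
For a conjugate pair |z|^2 = z * conj(z) = (product of roots) = c/a = 1/(0.702) = 1.424501, so |z| = sqrt(1.424501) = 1.1935 for both roots.
Moduli of all roots: 1.1935, 1.1935.
All moduli strictly greater than 1? Yes.
Verdict: Stationary.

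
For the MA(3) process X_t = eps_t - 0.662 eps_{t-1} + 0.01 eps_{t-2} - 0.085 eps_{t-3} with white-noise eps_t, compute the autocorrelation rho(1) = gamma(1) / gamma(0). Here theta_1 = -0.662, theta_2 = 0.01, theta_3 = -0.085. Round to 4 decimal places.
\rho(1) = -0.4631

For an MA(q) process with theta_0 = 1, the autocovariance is
  gamma(k) = sigma^2 * sum_{i=0..q-k} theta_i * theta_{i+k},
and rho(k) = gamma(k) / gamma(0). Sigma^2 cancels.
  numerator   = (1)*(-0.662) + (-0.662)*(0.01) + (0.01)*(-0.085) = -0.66947.
  denominator = (1)^2 + (-0.662)^2 + (0.01)^2 + (-0.085)^2 = 1.445569.
  rho(1) = -0.66947 / 1.445569 = -0.4631.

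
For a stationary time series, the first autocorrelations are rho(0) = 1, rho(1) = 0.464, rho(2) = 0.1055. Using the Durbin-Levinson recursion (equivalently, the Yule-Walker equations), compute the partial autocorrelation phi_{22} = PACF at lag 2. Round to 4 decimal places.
\phi_{22} = -0.1399

The PACF at lag k is phi_{kk}, the last component of the solution
to the Yule-Walker system G_k phi = r_k where
  (G_k)_{ij} = rho(|i - j|), (r_k)_i = rho(i), i,j = 1..k.
Equivalently, Durbin-Levinson gives phi_{kk} iteratively:
  phi_{11} = rho(1)
  phi_{kk} = [rho(k) - sum_{j=1..k-1} phi_{k-1,j} rho(k-j)]
            / [1 - sum_{j=1..k-1} phi_{k-1,j} rho(j)],
  phi_{k,j} = phi_{k-1,j} - phi_{kk} phi_{k-1,k-j},  j = 1..k-1.
Step k = 1:
  phi_11 = rho(1) = 0.464.
Step k = 2:
  phi_22 = [rho(2) - phi_11 rho(1)] / [1 - phi_11 rho(1)] = [0.1055 - (0.464)(0.464)] / [1 - (0.464)(0.464)]
         = -0.109796 / 0.784704 = -0.1399.
Therefore phi_{22} = -0.1399.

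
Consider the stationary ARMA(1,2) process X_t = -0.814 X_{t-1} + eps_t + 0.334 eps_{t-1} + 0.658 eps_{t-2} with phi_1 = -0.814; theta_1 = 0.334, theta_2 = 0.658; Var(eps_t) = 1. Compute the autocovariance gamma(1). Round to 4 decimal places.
\gamma(1) = -3.6367

Multiply the model equation by X_{t-k} and take expectations. With theta_0 = psi_0 = 1 and psi_j the MA(infinity) weights, this gives
  gamma(k) - sum_i phi_i gamma(k-i) = c_k,
  c_k = sigma^2 * sum_{j=k..q} theta_j psi_{j-k}   (c_k = 0 for k > q),
using gamma(-m) = gamma(m).
psi-weights needed (psi_j = theta_j + sum_i phi_i psi_{j-i}):
  psi_1 = theta_1 + phi_1 = 0.334 + (-0.814) = -0.48
  psi_2 = theta_2 + phi_1 psi_1 = 0.658 + (-0.814)(-0.48) = 1.04872
Right-hand sides:
  c_0 = sigma^2 (1 + theta_1 psi_1 + theta_2 psi_2) = 1 * (1 + (0.334)(-0.48) + (0.658)(1.04872)) = 1 * 1.529738 = 1.529738
  c_1 = sigma^2 (theta_1 + theta_2 psi_1) = 1 * (0.334 + (0.658)(-0.48)) = 0.01816
  c_2 = sigma^2 theta_2 = 1 * (0.658) = 0.658
Equations for k = 0 and k = 1 (AR order 1):
  gamma(0) = phi_1 gamma(1) + c_0
  gamma(1) = phi_1 gamma(0) + c_1
Substituting the second into the first: gamma(0) (1 - phi_1^2) = c_0 + phi_1 c_1, so
  gamma(0) = (c_0 + phi_1 c_1) / (1 - phi_1^2) = (1.529738 + (-0.814)(0.01816)) / (1 - (-0.814)^2) = 1.514956 / 0.337404 = 4.490034.
  gamma(1) = phi_1 gamma(0) + c_1 = (-0.814)(4.490034) + (0.01816) = -3.636728.
Therefore gamma(1) = -3.6367 (to 4 decimal places).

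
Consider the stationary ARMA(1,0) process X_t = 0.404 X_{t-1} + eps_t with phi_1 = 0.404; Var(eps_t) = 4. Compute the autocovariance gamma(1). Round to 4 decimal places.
\gamma(1) = 1.9312

Multiply the model equation by X_{t-k} and take expectations. With theta_0 = psi_0 = 1 and psi_j the MA(infinity) weights, this gives
  gamma(k) - sum_i phi_i gamma(k-i) = c_k,
  c_k = sigma^2 * sum_{j=k..q} theta_j psi_{j-k}   (c_k = 0 for k > q),
using gamma(-m) = gamma(m).
Pure AR (q = 0): c_0 = sigma^2 = 4, c_k = 0 for k >= 1.
Equations for k = 0 and k = 1 (AR order 1):
  gamma(0) = phi_1 gamma(1) + c_0
  gamma(1) = phi_1 gamma(0) + c_1
Substituting the second into the first: gamma(0) (1 - phi_1^2) = c_0 + phi_1 c_1, so
  gamma(0) = c_0 / (1 - phi_1^2) = 4 / (1 - (0.404)^2) = 4 / 0.836784 = 4.780206.
  gamma(1) = phi_1 gamma(0) = (0.404)(4.780206) = 1.931203.
Therefore gamma(1) = 1.9312 (to 4 decimal places).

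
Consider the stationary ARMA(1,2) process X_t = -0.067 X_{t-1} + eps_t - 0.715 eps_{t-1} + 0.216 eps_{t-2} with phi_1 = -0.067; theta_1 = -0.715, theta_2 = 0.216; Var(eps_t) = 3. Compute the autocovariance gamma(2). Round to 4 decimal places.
\gamma(2) = 0.8483

Multiply the model equation by X_{t-k} and take expectations. With theta_0 = psi_0 = 1 and psi_j the MA(infinity) weights, this gives
  gamma(k) - sum_i phi_i gamma(k-i) = c_k,
  c_k = sigma^2 * sum_{j=k..q} theta_j psi_{j-k}   (c_k = 0 for k > q),
using gamma(-m) = gamma(m).
psi-weights needed (psi_j = theta_j + sum_i phi_i psi_{j-i}):
  psi_1 = theta_1 + phi_1 = -0.715 + (-0.067) = -0.782
  psi_2 = theta_2 + phi_1 psi_1 = 0.216 + (-0.067)(-0.782) = 0.268394
Right-hand sides:
  c_0 = sigma^2 (1 + theta_1 psi_1 + theta_2 psi_2) = 3 * (1 + (-0.715)(-0.782) + (0.216)(0.268394)) = 3 * 1.617103 = 4.851309
  c_1 = sigma^2 (theta_1 + theta_2 psi_1) = 3 * (-0.715 + (0.216)(-0.782)) = -2.651736
  c_2 = sigma^2 theta_2 = 3 * (0.216) = 0.648
Equations for k = 0 and k = 1 (AR order 1):
  gamma(0) = phi_1 gamma(1) + c_0
  gamma(1) = phi_1 gamma(0) + c_1
Substituting the second into the first: gamma(0) (1 - phi_1^2) = c_0 + phi_1 c_1, so
  gamma(0) = (c_0 + phi_1 c_1) / (1 - phi_1^2) = (4.851309 + (-0.067)(-2.651736)) / (1 - (-0.067)^2) = 5.028976 / 0.995511 = 5.051652.
  gamma(1) = phi_1 gamma(0) + c_1 = (-0.067)(5.051652) + (-2.651736) = -2.990197.
For k = 2: gamma(2) = phi_1 gamma(1) + c_2
  = (-0.067)(-2.990197) + (0.648) = 0.848343.
Therefore gamma(2) = 0.8483 (to 4 decimal places).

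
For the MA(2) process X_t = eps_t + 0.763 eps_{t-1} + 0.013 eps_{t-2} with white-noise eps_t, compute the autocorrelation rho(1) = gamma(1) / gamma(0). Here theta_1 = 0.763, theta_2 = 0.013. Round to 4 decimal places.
\rho(1) = 0.4885

For an MA(q) process with theta_0 = 1, the autocovariance is
  gamma(k) = sigma^2 * sum_{i=0..q-k} theta_i * theta_{i+k},
and rho(k) = gamma(k) / gamma(0). Sigma^2 cancels.
  numerator   = (1)*(0.763) + (0.763)*(0.013) = 0.772919.
  denominator = (1)^2 + (0.763)^2 + (0.013)^2 = 1.582338.
  rho(1) = 0.772919 / 1.582338 = 0.4885.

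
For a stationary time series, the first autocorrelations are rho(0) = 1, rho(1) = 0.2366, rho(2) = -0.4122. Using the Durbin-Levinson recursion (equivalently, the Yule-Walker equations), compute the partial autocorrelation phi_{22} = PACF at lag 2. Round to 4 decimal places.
\phi_{22} = -0.4959

The PACF at lag k is phi_{kk}, the last component of the solution
to the Yule-Walker system G_k phi = r_k where
  (G_k)_{ij} = rho(|i - j|), (r_k)_i = rho(i), i,j = 1..k.
Equivalently, Durbin-Levinson gives phi_{kk} iteratively:
  phi_{11} = rho(1)
  phi_{kk} = [rho(k) - sum_{j=1..k-1} phi_{k-1,j} rho(k-j)]
            / [1 - sum_{j=1..k-1} phi_{k-1,j} rho(j)],
  phi_{k,j} = phi_{k-1,j} - phi_{kk} phi_{k-1,k-j},  j = 1..k-1.
Step k = 1:
  phi_11 = rho(1) = 0.2366.
Step k = 2:
  phi_22 = [rho(2) - phi_11 rho(1)] / [1 - phi_11 rho(1)] = [-0.4122 - (0.2366)(0.2366)] / [1 - (0.2366)(0.2366)]
         = -0.46817956 / 0.94402044 = -0.4959.
Therefore phi_{22} = -0.4959.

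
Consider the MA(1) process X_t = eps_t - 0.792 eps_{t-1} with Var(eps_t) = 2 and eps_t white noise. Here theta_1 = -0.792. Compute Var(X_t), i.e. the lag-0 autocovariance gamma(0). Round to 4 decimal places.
\gamma(0) = 3.2545

For an MA(q) process X_t = eps_t + sum_i theta_i eps_{t-i} with
Var(eps_t) = sigma^2, the variance is
  gamma(0) = sigma^2 * (1 + sum_i theta_i^2).
  sum_i theta_i^2 = (-0.792)^2 = 0.627264.
  gamma(0) = 2 * (1 + 0.627264) = 2 * 1.627264 = 3.254528, which rounds to 3.2545.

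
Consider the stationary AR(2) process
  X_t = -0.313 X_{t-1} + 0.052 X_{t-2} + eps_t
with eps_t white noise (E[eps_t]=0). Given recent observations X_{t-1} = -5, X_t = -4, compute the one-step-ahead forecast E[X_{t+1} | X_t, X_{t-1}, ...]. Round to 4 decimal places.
E[X_{t+1} \mid \mathcal F_t] = 0.9920

For an AR(p) model X_t = c + sum_i phi_i X_{t-i} + eps_t, the
one-step-ahead conditional mean is
  E[X_{t+1} | X_t, ...] = c + sum_i phi_i X_{t+1-i}.
Substitute known values:
  E[X_{t+1} | ...] = (-0.313) * (-4) + (0.052) * (-5)
                   = 0.9920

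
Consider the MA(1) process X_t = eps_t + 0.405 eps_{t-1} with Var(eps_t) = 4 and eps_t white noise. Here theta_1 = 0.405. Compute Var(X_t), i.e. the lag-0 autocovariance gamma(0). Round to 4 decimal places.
\gamma(0) = 4.6561

For an MA(q) process X_t = eps_t + sum_i theta_i eps_{t-i} with
Var(eps_t) = sigma^2, the variance is
  gamma(0) = sigma^2 * (1 + sum_i theta_i^2).
  sum_i theta_i^2 = (0.405)^2 = 0.164025.
  gamma(0) = 4 * (1 + 0.164025) = 4 * 1.164025 = 4.6561.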